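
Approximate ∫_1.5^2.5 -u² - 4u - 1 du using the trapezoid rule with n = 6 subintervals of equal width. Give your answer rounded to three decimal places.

Δu = (2.5 − 1.5)/6 = 1/6.
f(1.5) = -9.25, f(5/3) = -94/9, f(11/6) = -421/36, f(2) = -13, f(13/6) = -517/36, f(7/3) = -142/9, f(2.5) = -17.25.
T_6 = (Δu/2)·[f(u_0) + 2f(u_1) + ... + 2f(u_{5}) + f(u_6)].
Sum ≈ -13.088.

-13.088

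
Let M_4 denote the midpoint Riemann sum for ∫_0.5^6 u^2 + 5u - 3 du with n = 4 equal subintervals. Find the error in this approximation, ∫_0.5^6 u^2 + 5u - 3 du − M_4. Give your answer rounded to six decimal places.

0.866536

Exact integral: ∫_0.5^6 f(u) du ≈ 144.83333333.
M_4 ≈ 143.96679688.
Error ≈ 144.83333333 − 143.96679688 ≈ 0.866536.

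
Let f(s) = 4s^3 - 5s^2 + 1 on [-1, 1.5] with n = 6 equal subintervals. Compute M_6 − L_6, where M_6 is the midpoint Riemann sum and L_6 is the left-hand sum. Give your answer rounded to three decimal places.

2.561

M_6 ≈ -0.65683.
L_6 ≈ -3.21759.
M_6 − L_6 ≈ 2.561.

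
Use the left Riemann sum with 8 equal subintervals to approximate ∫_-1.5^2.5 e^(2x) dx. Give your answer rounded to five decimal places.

43.17201

Δx = (2.5 − (-1.5))/8 = 0.5.
Left endpoints: -1.5, -1, -0.5, 0, 0.5, 1, 1.5, 2.
f(-1.5) ≈ 0.04979, f(-1) ≈ 0.13534, f(-0.5) ≈ 0.36788, f(0) ≈ 1.00000, f(0.5) ≈ 2.71828, f(1) ≈ 7.38906, f(1.5) ≈ 20.08554, f(2) ≈ 54.59815.
Sum = Δx · [f(-1.5) + f(-1) + f(-0.5) + ...].
Sum ≈ 43.17201.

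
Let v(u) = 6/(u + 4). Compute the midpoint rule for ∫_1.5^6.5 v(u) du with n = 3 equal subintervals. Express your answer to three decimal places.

3.863

Δu = (6.5 − 1.5)/3 = 5/3.
Midpoints: 7/3, 4, 17/3.
v(7/3) = 18/19, v(4) = 0.75, v(17/3) = 18/29.
Sum = Δu · [v(7/3) + v(4) + v(17/3)].
Sum ≈ 3.863.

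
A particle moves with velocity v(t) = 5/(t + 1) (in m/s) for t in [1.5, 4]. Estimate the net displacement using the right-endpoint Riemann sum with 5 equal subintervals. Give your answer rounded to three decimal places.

3.228

Δt = (4 − 1.5)/5 = 0.5.
Right endpoints: 2, 2.5, 3, 3.5, 4.
v(2) = 5/3, v(2.5) = 10/7, v(3) = 1.25, v(3.5) = 10/9, v(4) = 1.
Sum = Δt · [v(2) + v(2.5) + v(3) + v(3.5) + v(4)].
Sum ≈ 3.228.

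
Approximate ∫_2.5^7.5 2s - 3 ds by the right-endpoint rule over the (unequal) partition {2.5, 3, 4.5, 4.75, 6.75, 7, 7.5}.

Subinterval widths: 0.5, 1.5, 0.25, 2, 0.25, 0.5.
Right endpoints: 3, 4.5, 4.75, 6.75, 7, 7.5.
f(3) = 3, f(4.5) = 6, f(4.75) = 6.5, f(6.75) = 10.5, f(7) = 11, f(7.5) = 12.
Sum = Σ Δs_i · f(s_i).
Sum = 41.875.

41.875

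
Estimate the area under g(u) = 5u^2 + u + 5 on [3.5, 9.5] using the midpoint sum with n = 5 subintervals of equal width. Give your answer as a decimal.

Δu = (9.5 − 3.5)/5 = 1.2.
Midpoints: 4.1, 5.3, 6.5, 7.7, 8.9.
g(4.1) = 93.15, g(5.3) = 150.75, g(6.5) = 222.75, g(7.7) = 309.15, g(8.9) = 409.95.
Sum = Δu · [g(4.1) + g(5.3) + g(6.5) + g(7.7) + g(8.9)].
Sum = 1422.9.

1422.9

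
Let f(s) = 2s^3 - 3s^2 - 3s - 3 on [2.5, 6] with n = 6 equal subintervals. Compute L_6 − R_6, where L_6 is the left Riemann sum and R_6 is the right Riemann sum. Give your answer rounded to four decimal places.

L_6 ≈ 289.643229.
R_6 = 465.2265625.
L_6 − R_6 ≈ -175.5833.

-175.5833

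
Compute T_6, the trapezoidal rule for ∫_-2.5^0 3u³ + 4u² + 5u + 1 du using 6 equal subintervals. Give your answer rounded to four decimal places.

-22.1130

Δu = (0 − (-2.5))/6 = 5/12.
f(-2.5) = -33.375, f(-25/12) = -3683/192, f(-5/3) = -91/9, f(-1.25) = -4.859375, f(-5/6) = -2.125, f(-5/12) = -349/576, f(0) = 1.
T_6 = (Δu/2)·[f(u_0) + 2f(u_1) + ... + 2f(u_{5}) + f(u_6)].
Sum ≈ -22.1130.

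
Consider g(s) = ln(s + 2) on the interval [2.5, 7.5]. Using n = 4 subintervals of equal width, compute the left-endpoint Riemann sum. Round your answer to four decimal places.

Δs = (7.5 − 2.5)/4 = 1.25.
Left endpoints: 2.5, 3.75, 5, 6.25.
g(2.5) ≈ 1.5041, g(3.75) ≈ 1.7492, g(5) ≈ 1.9459, g(6.25) ≈ 2.1102.
Sum = Δs · [g(2.5) + g(3.75) + g(5) + g(6.25)].
Sum ≈ 9.1368.

9.1368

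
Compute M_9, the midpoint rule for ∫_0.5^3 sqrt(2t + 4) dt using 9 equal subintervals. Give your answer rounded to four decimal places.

Δt = (3 − 0.5)/9 = 5/18.
Midpoints: 23/36, 11/12, 43/36, 53/36, 1.75, 73/36, 83/36, 31/12, 103/36.
f(23/36) ≈ 2.2973, f(11/12) ≈ 2.4152, f(43/36) ≈ 2.5276, f(53/36) ≈ 2.6352, f(1.75) ≈ 2.7386, f(73/36) ≈ 2.8382, f(83/36) ≈ 2.9345, f(31/12) ≈ 3.0277, f(103/36) ≈ 3.1180.
Sum = Δt · [f(23/36) + f(11/12) + f(43/36) + ...].
Sum ≈ 6.8146.

6.8146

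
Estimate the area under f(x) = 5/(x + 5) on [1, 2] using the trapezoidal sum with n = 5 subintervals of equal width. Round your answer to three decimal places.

0.771

Δx = (2 − 1)/5 = 0.2.
f(1) = 5/6, f(1.2) = 25/31, f(1.4) = 0.78125, f(1.6) = 25/33, f(1.8) = 25/34, f(2) = 5/7.
T_5 = (Δx/2)·[f(x_0) + 2f(x_1) + ... + 2f(x_{4}) + f(x_5)].
Sum ≈ 0.771.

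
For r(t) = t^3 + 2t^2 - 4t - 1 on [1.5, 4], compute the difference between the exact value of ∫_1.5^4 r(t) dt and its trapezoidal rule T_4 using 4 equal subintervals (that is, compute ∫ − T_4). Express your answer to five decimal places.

Exact integral: ∫_1.5^4 r(t) dt ≈ 73.1510417.
T_4 ≈ 74.8193359.
Error ≈ 73.1510417 − 74.8193359 ≈ -1.66829.

-1.66829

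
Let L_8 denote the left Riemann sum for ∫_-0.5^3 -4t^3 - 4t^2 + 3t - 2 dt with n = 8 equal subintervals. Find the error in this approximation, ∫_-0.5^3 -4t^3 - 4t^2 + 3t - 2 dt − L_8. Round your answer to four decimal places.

Exact integral: ∫_-0.5^3 f(t) dt ≈ -110.979167.
L_8 ≈ -84.006836.
Error ≈ -110.979167 − (-84.006836) ≈ -26.9723.

-26.9723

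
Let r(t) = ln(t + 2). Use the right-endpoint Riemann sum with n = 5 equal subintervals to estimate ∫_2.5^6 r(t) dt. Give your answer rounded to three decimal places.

6.565

Δt = (6 − 2.5)/5 = 0.7.
Right endpoints: 3.2, 3.9, 4.6, 5.3, 6.
r(3.2) ≈ 1.649, r(3.9) ≈ 1.775, r(4.6) ≈ 1.887, r(5.3) ≈ 1.988, r(6) ≈ 2.079.
Sum = Δt · [r(3.2) + r(3.9) + r(4.6) + r(5.3) + r(6)].
Sum ≈ 6.565.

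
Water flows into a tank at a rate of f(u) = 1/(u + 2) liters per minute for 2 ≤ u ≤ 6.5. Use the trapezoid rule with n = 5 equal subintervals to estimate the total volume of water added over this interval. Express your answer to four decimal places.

Δu = (6.5 − 2)/5 = 0.9.
f(2) = 0.25, f(2.9) = 10/49, f(3.8) = 5/29, f(4.7) = 10/67, f(5.6) = 5/38, f(6.5) = 2/17.
T_5 = (Δu/2)·[f(u_0) + 2f(u_1) + ... + 2f(u_{4}) + f(u_5)].
Sum ≈ 0.7570.

0.7570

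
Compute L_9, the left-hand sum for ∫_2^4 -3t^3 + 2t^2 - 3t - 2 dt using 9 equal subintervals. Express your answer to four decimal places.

Δt = (4 − 2)/9 = 2/9.
Left endpoints: 2, 20/9, 22/9, 8/3, 26/9, 28/9, 10/3, 32/9, 34/9.
f(2) = -24, f(20/9) = -7706/243, f(22/9) = -10012/243, f(8/3) = -158/3, f(26/9) = -16112/243, f(28/9) = -20002/243, f(10/3) = -908/9, f(32/9) = -29702/243, f(34/9) = -35608/243.
Sum = Δt · [f(2) + f(20/9) + f(22/9) + ...].
Sum ≈ -148.4115.

-148.4115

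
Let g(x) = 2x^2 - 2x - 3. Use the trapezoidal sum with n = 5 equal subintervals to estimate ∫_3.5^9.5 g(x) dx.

449.88

Δx = (9.5 − 3.5)/5 = 1.2.
g(3.5) = 14.5, g(4.7) = 31.78, g(5.9) = 54.82, g(7.1) = 83.62, g(8.3) = 118.18, g(9.5) = 158.5.
T_5 = (Δx/2)·[g(x_0) + 2g(x_1) + ... + 2g(x_{4}) + g(x_5)].
Sum = 449.88.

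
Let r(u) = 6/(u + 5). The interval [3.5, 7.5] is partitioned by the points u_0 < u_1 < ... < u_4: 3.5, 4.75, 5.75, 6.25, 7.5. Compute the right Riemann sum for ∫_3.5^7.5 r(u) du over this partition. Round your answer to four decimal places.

2.1940

Subinterval widths: 1.25, 1, 0.5, 1.25.
Right endpoints: 4.75, 5.75, 6.25, 7.5.
r(4.75) = 8/13, r(5.75) = 24/43, r(6.25) = 8/15, r(7.5) = 0.48.
Sum = Σ Δu_i · r(u_i).
Sum ≈ 2.1940.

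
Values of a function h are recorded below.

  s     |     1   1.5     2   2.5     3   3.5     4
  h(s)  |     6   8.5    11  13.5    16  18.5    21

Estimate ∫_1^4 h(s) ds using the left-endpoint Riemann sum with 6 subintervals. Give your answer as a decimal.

Δs = 0.5.
Sum = 0.5·[6 + 8.5 + 11 + 13.5 + 16 + 18.5] = 36.75.

36.75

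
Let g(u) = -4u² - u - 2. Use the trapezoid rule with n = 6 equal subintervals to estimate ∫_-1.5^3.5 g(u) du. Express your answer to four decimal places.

-78.9815

Δu = (3.5 − (-1.5))/6 = 5/6.
g(-1.5) = -9.5, g(-2/3) = -28/9, g(1/6) = -41/18, g(1) = -7, g(11/6) = -311/18, g(8/3) = -298/9, g(3.5) = -54.5.
T_6 = (Δu/2)·[g(u_0) + 2g(u_1) + ... + 2g(u_{5}) + g(u_6)].
Sum ≈ -78.9815.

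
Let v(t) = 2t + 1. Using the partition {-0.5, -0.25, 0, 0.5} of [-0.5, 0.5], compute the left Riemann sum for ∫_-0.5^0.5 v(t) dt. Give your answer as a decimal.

0.625

Subinterval widths: 0.25, 0.25, 0.5.
Left endpoints: -0.5, -0.25, 0.
v(-0.5) = 0, v(-0.25) = 0.5, v(0) = 1.
Sum = Σ Δt_i · v(t_i).
Sum = 0.625.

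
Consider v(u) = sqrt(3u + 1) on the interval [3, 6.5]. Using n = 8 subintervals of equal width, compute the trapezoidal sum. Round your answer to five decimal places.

Δu = (6.5 − 3)/8 = 0.4375.
v(3) ≈ 3.16228, v(3.4375) ≈ 3.36341, v(3.875) ≈ 3.55317, v(4.3125) ≈ 3.73330, v(4.75) ≈ 3.90512, v(5.1875) ≈ 4.06971, v(5.625) ≈ 4.22788, v(6.0625) ≈ 4.38035, v(6.5) ≈ 4.52769.
T_8 = (Δu/2)·[v(u_0) + 2v(u_1) + ... + 2v(u_{7}) + v(u_8)].
Sum ≈ 13.59659.

13.59659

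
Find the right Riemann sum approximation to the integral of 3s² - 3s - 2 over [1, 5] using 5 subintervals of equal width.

105.28

Δs = (5 − 1)/5 = 0.8.
Right endpoints: 1.8, 2.6, 3.4, 4.2, 5.
f(1.8) = 2.32, f(2.6) = 10.48, f(3.4) = 22.48, f(4.2) = 38.32, f(5) = 58.
Sum = Δs · [f(1.8) + f(2.6) + f(3.4) + f(4.2) + f(5)].
Sum = 105.28.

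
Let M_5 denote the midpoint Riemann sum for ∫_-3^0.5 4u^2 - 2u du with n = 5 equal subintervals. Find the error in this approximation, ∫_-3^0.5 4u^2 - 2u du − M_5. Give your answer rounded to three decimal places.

Exact integral: ∫_-3^0.5 f(u) du ≈ 44.91667.
M_5 = 44.345.
Error ≈ 44.91667 − 44.345 ≈ 0.572.

0.572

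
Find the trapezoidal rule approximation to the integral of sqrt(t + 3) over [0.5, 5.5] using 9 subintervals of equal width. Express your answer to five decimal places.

Δt = (5.5 − 0.5)/9 = 5/9.
f(0.5) ≈ 1.87083, f(19/18) ≈ 2.01384, f(29/18) ≈ 2.14735, f(13/6) ≈ 2.27303, f(49/18) ≈ 2.39212, f(59/18) ≈ 2.50555, f(23/6) ≈ 2.61406, f(79/18) ≈ 2.71825, f(89/18) ≈ 2.81859, f(5.5) ≈ 2.91548.
T_9 = (Δt/2)·[f(t_0) + 2f(t_1) + ... + 2f(t_{8}) + f(t_9)].
Sum ≈ 12.15330.

12.15330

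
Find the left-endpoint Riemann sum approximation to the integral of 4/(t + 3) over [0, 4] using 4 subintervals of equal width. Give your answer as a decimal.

Δt = (4 − 0)/4 = 1.
Left endpoints: 0, 1, 2, 3.
f(0) = 4/3, f(1) = 1, f(2) = 0.8, f(3) = 2/3.
Sum = Δt · [f(0) + f(1) + f(2) + f(3)].
Sum = 3.8.

3.8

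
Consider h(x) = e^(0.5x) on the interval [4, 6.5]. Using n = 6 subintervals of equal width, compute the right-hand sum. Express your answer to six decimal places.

40.769183

Δx = (6.5 − 4)/6 = 5/12.
Right endpoints: 53/12, 29/6, 5.25, 17/3, 73/12, 6.5.
h(53/12) ≈ 9.100536, h(29/6) ≈ 11.208436, h(5.25) ≈ 13.804574, h(17/3) ≈ 17.002040, h(73/12) ≈ 20.940114, h(6.5) ≈ 25.790340.
Sum = Δx · [h(53/12) + h(29/6) + h(5.25) + ...].
Sum ≈ 40.769183.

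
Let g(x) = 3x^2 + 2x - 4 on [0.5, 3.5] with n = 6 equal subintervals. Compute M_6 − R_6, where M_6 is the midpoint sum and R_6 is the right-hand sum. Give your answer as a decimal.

-11.0625

M_6 = 42.5625.
R_6 = 53.625.
M_6 − R_6 = -11.0625.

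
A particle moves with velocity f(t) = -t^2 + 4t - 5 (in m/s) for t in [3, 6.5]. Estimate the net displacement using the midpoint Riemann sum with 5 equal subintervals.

Δt = (6.5 − 3)/5 = 0.7.
Midpoints: 3.35, 4.05, 4.75, 5.45, 6.15.
f(3.35) = -2.8225, f(4.05) = -5.2025, f(4.75) = -8.5625, f(5.45) = -12.9025, f(6.15) = -18.2225.
Sum = Δt · [f(3.35) + f(4.05) + f(4.75) + f(5.45) + f(6.15)].
Sum = -33.39875.

-33.39875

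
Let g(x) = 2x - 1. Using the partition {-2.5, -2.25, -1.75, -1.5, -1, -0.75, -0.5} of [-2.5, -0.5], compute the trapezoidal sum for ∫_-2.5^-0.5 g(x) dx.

Subinterval widths: 0.25, 0.5, 0.25, 0.5, 0.25, 0.25.
g(-2.5) = -6, g(-2.25) = -5.5, g(-1.75) = -4.5, g(-1.5) = -4, g(-1) = -3, g(-0.75) = -2.5, g(-0.5) = -2.
On each subinterval the trapezoid contributes (Δx_i/2)·[g(x_{i-1}) + g(x_i)].
Sum = -8.

-8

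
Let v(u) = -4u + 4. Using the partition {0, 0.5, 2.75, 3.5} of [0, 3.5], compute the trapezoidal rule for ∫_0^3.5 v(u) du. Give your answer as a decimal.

Subinterval widths: 0.5, 2.25, 0.75.
v(0) = 4, v(0.5) = 2, v(2.75) = -7, v(3.5) = -10.
On each subinterval the trapezoid contributes (Δu_i/2)·[v(u_{i-1}) + v(u_i)].
Sum = -10.5.

-10.5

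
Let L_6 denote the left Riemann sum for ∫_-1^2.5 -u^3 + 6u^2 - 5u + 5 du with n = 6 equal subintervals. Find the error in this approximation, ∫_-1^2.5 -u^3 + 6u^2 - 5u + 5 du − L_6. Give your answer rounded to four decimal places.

Exact integral: ∫_-1^2.5 f(u) du = 28.109375.
L_6 ≈ 29.619358.
Error ≈ 28.109375 − 29.619358 ≈ -1.5100.

-1.5100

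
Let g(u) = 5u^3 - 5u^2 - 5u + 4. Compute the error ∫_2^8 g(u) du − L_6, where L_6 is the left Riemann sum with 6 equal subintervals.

Exact integral: ∫_2^8 g(u) du = 4134.
L_6 = 3109.
Error = 4134 − 3109 = 1025.

1025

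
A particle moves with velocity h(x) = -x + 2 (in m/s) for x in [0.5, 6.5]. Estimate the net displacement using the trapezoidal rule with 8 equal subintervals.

-9

Δx = (6.5 − 0.5)/8 = 0.75.
h(0.5) = 1.5, h(1.25) = 0.75, h(2) = 0, h(2.75) = -0.75, h(3.5) = -1.5, h(4.25) = -2.25, h(5) = -3, h(5.75) = -3.75, h(6.5) = -4.5.
T_8 = (Δx/2)·[h(x_0) + 2h(x_1) + ... + 2h(x_{7}) + h(x_8)].
Sum = -9.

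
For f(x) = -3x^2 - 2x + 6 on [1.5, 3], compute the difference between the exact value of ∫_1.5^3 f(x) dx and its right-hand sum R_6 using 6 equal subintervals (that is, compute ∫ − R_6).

Exact integral: ∫_1.5^3 f(x) dx = -21.375.
R_6 = -24.328125.
Error = -21.375 − (-24.328125) = 2.953125.

2.953125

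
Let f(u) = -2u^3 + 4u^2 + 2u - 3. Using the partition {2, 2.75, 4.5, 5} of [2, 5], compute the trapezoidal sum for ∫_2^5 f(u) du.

Subinterval widths: 0.75, 1.75, 0.5.
f(2) = 1, f(2.75) = -8.84375, f(4.5) = -95.25, f(5) = -143.
On each subinterval the trapezoid contributes (Δu_i/2)·[f(u_{i-1}) + f(u_i)].
Sum = -153.5859375.

-153.5859375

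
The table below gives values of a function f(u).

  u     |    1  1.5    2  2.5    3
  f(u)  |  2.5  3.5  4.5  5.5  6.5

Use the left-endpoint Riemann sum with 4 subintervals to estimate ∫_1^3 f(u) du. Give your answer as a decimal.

8

Δu = 0.5.
Sum = 0.5·[2.5 + 3.5 + 4.5 + 5.5] = 8.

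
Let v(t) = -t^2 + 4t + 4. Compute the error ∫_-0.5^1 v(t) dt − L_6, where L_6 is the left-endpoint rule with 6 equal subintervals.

0.671875

Exact integral: ∫_-0.5^1 v(t) dt = 7.125.
L_6 = 6.453125.
Error = 7.125 − 6.453125 = 0.671875.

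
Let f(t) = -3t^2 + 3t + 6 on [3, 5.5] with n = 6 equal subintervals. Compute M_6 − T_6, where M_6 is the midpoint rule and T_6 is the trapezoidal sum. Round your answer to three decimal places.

0.326

M_6 ≈ -92.39149.
T_6 ≈ -92.71701.
M_6 − T_6 ≈ 0.326.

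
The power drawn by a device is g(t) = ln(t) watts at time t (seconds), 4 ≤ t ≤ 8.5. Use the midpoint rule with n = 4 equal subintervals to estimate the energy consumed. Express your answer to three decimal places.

Δt = (8.5 − 4)/4 = 1.125.
Midpoints: 4.5625, 5.6875, 6.8125, 7.9375.
g(4.5625) ≈ 1.518, g(5.6875) ≈ 1.738, g(6.8125) ≈ 1.919, g(7.9375) ≈ 2.072.
Sum = Δt · [g(4.5625) + g(5.6875) + g(6.8125) + g(7.9375)].
Sum ≈ 8.152.

8.152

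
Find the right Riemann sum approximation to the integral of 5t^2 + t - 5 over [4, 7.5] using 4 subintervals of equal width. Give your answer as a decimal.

690.89453125

Δt = (7.5 − 4)/4 = 0.875.
Right endpoints: 4.875, 5.75, 6.625, 7.5.
f(4.875) = 118.703125, f(5.75) = 166.0625, f(6.625) = 221.078125, f(7.5) = 283.75.
Sum = Δt · [f(4.875) + f(5.75) + f(6.625) + f(7.5)].
Sum = 690.89453125.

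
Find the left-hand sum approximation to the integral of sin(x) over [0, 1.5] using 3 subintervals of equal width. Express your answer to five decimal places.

0.66045

Δx = (1.5 − 0)/3 = 0.5.
Left endpoints: 0, 0.5, 1.
f(0) ≈ 0.00000, f(0.5) ≈ 0.47943, f(1) ≈ 0.84147.
Sum = Δx · [f(0) + f(0.5) + f(1)].
Sum ≈ 0.66045.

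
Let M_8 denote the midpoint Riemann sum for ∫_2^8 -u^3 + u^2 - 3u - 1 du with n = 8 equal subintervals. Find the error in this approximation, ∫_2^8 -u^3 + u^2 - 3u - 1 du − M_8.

-3.9375

Exact integral: ∫_2^8 f(u) du = -948.
M_8 = -944.0625.
Error = -948 − (-944.0625) = -3.9375.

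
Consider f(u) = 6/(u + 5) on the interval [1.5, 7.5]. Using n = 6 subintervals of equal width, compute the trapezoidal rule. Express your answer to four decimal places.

Δu = (7.5 − 1.5)/6 = 1.
f(1.5) = 12/13, f(2.5) = 0.8, f(3.5) = 12/17, f(4.5) = 12/19, f(5.5) = 4/7, f(6.5) = 12/23, f(7.5) = 0.48.
T_6 = (Δu/2)·[f(u_0) + 2f(u_1) + ... + 2f(u_{5}) + f(u_6)].
Sum ≈ 3.9322.

3.9322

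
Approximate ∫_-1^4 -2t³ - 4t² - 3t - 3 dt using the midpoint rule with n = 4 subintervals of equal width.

Δt = (4 − (-1))/4 = 1.25.
Midpoints: -0.375, 0.875, 2.125, 3.375.
f(-0.375) = -2.33203125, f(0.875) = -10.02734375, f(2.125) = -46.62890625, f(3.375) = -135.57421875.
Sum = Δt · [f(-0.375) + f(0.875) + f(2.125) + f(3.375)].
Sum = -243.203125.

-243.203125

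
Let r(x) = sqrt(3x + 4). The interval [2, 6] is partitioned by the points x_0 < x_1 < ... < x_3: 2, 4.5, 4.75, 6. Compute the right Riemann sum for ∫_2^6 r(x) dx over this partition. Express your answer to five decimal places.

17.38927

Subinterval widths: 2.5, 0.25, 1.25.
Right endpoints: 4.5, 4.75, 6.
r(4.5) ≈ 4.18330, r(4.75) ≈ 4.27200, r(6) ≈ 4.69042.
Sum = Σ Δx_i · r(x_i).
Sum ≈ 17.38927.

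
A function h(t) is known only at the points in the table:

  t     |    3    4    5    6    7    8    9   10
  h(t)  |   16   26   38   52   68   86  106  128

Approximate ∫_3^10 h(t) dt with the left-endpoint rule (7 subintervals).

Δt = 1.
Sum = 1·[16 + 26 + 38 + 52 + 68 + 86 + 106] = 392.

392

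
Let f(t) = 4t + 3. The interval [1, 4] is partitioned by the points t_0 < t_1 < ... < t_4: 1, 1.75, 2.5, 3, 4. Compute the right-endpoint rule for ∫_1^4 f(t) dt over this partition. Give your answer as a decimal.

Subinterval widths: 0.75, 0.75, 0.5, 1.
Right endpoints: 1.75, 2.5, 3, 4.
f(1.75) = 10, f(2.5) = 13, f(3) = 15, f(4) = 19.
Sum = Σ Δt_i · f(t_i).
Sum = 43.75.

43.75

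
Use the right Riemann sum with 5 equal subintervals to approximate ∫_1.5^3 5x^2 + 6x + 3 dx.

Δx = (3 − 1.5)/5 = 0.3.
Right endpoints: 1.8, 2.1, 2.4, 2.7, 3.
f(1.8) = 30, f(2.1) = 37.65, f(2.4) = 46.2, f(2.7) = 55.65, f(3) = 66.
Sum = Δx · [f(1.8) + f(2.1) + f(2.4) + f(2.7) + f(3)].
Sum = 70.65.

70.65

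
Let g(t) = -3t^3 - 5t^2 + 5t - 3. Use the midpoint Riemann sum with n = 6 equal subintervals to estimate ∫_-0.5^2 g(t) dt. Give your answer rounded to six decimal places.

Δt = (2 − (-0.5))/6 = 5/12.
Midpoints: -7/24, 0.125, 13/24, 23/24, 1.375, 43/24.
g(-7/24) = -7387/1536, g(0.125) = -1259/512, g(13/24) = -10301/4608, g(23/24) = -8357/1536, g(1.375) = -6849/512, g(43/24) = -126011/4608.
Sum = Δt · [g(-7/24) + g(0.125) + g(13/24) + ...].
Sum ≈ -23.194806.

-23.194806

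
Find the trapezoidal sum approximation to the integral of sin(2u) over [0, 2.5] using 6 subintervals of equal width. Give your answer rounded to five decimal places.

0.33720

Δu = (2.5 − 0)/6 = 5/12.
f(0) ≈ 0.00000, f(5/12) ≈ 0.74018, f(5/6) ≈ 0.99541, f(1.25) ≈ 0.59847, f(5/3) ≈ -0.19057, f(25/12) ≈ -0.85475, f(2.5) ≈ -0.95892.
T_6 = (Δu/2)·[f(u_0) + 2f(u_1) + ... + 2f(u_{5}) + f(u_6)].
Sum ≈ 0.33720.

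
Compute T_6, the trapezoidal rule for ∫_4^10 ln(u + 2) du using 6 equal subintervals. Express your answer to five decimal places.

13.06139

Δu = (10 − 4)/6 = 1.
f(4) ≈ 1.79176, f(5) ≈ 1.94591, f(6) ≈ 2.07944, f(7) ≈ 2.19722, f(8) ≈ 2.30259, f(9) ≈ 2.39790, f(10) ≈ 2.48491.
T_6 = (Δu/2)·[f(u_0) + 2f(u_1) + ... + 2f(u_{5}) + f(u_6)].
Sum ≈ 13.06139.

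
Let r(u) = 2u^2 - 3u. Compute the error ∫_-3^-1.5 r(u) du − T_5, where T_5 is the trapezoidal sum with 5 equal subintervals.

-0.045

Exact integral: ∫_-3^-1.5 r(u) du = 25.875.
T_5 = 25.92.
Error = 25.875 − 25.92 = -0.045.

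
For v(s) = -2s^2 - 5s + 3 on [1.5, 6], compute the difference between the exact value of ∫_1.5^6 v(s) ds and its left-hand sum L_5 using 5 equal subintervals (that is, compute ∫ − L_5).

Exact integral: ∫_1.5^6 v(s) ds = -212.625.
L_5 = -173.34.
Error = -212.625 − (-173.34) = -39.285.

-39.285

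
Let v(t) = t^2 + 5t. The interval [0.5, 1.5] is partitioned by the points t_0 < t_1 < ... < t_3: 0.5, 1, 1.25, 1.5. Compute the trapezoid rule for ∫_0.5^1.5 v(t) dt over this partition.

6.109375

Subinterval widths: 0.5, 0.25, 0.25.
v(0.5) = 2.75, v(1) = 6, v(1.25) = 7.8125, v(1.5) = 9.75.
On each subinterval the trapezoid contributes (Δt_i/2)·[v(t_{i-1}) + v(t_i)].
Sum = 6.109375.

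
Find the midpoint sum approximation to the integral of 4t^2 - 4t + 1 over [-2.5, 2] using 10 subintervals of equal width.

40.19625

Δt = (2 − (-2.5))/10 = 0.45.
Midpoints: -2.275, -1.825, -1.375, -0.925, -0.475, -0.025, 0.425, 0.875, 1.325, 1.775.
f(-2.275) = 30.8025, f(-1.825) = 21.6225, f(-1.375) = 14.0625, f(-0.925) = 8.1225, f(-0.475) = 3.8025, f(-0.025) = 1.1025, f(0.425) = 0.0225, f(0.875) = 0.5625, f(1.325) = 2.7225, f(1.775) = 6.5025.
Sum = Δt · [f(-2.275) + f(-1.825) + f(-1.375) + ...].
Sum = 40.19625.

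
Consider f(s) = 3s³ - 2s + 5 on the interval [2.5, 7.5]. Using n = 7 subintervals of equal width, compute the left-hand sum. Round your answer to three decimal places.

1906.186

Δs = (7.5 − 2.5)/7 = 5/7.
Left endpoints: 2.5, 45/14, 55/14, 65/14, 75/14, 85/14, 95/14.
f(2.5) = 46.875, f(45/14) = 269455/2744, f(55/14) = 491285/2744, f(65/14) = 812115/2744, f(75/14) = 1249945/2744, f(85/14) = 1822775/2744, f(95/14) = 2548605/2744.
Sum = Δs · [f(2.5) + f(45/14) + f(55/14) + ...].
Sum ≈ 1906.186.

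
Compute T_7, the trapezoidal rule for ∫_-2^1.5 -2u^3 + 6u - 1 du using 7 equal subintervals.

-3.0625

Δu = (1.5 − (-2))/7 = 0.5.
f(-2) = 3, f(-1.5) = -3.25, f(-1) = -5, f(-0.5) = -3.75, f(0) = -1, f(0.5) = 1.75, f(1) = 3, f(1.5) = 1.25.
T_7 = (Δu/2)·[f(u_0) + 2f(u_1) + ... + 2f(u_{6}) + f(u_7)].
Sum = -3.0625.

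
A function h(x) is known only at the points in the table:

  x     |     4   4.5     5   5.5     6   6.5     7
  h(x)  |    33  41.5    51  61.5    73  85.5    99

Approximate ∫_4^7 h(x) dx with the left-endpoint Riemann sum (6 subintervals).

Δx = 0.5.
Sum = 0.5·[33 + 41.5 + 51 + 61.5 + 73 + 85.5] = 172.75.

172.75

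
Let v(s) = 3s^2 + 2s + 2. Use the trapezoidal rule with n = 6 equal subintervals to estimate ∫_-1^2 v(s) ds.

Δs = (2 − (-1))/6 = 0.5.
v(-1) = 3, v(-0.5) = 1.75, v(0) = 2, v(0.5) = 3.75, v(1) = 7, v(1.5) = 11.75, v(2) = 18.
T_6 = (Δs/2)·[v(s_0) + 2v(s_1) + ... + 2v(s_{5}) + v(s_6)].
Sum = 18.375.

18.375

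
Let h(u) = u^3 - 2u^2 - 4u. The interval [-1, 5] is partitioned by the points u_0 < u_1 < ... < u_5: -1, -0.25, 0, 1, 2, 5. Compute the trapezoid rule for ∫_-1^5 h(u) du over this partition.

Subinterval widths: 0.75, 0.25, 1, 1, 3.
h(-1) = 1, h(-0.25) = 0.859375, h(0) = 0, h(1) = -5, h(2) = -8, h(5) = 55.
On each subinterval the trapezoid contributes (Δu_i/2)·[h(u_{i-1}) + h(u_i)].
Sum = 62.3046875.

62.3046875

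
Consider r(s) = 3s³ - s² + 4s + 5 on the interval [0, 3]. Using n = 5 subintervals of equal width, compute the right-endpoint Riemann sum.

Δs = (3 − 0)/5 = 0.6.
Right endpoints: 0.6, 1.2, 1.8, 2.4, 3.
r(0.6) = 7.688, r(1.2) = 13.544, r(1.8) = 26.456, r(2.4) = 50.312, r(3) = 89.
Sum = Δs · [r(0.6) + r(1.2) + r(1.8) + r(2.4) + r(3)].
Sum = 112.2.

112.2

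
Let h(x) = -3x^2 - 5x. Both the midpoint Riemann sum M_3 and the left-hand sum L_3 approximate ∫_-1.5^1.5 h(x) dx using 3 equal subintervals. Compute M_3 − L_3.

M_3 = -6.
L_3 = -0.75.
M_3 − L_3 = -5.25.

-5.25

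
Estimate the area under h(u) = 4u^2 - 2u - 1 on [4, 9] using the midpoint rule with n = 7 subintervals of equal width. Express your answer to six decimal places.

Δu = (9 − 4)/7 = 5/7.
Midpoints: 61/14, 71/14, 81/14, 6.5, 101/14, 111/14, 121/14.
h(61/14) = 3245/49, h(71/14) = 4495/49, h(81/14) = 5945/49, h(6.5) = 155, h(101/14) = 9445/49, h(111/14) = 11495/49, h(121/14) = 13745/49.
Sum = Δu · [h(61/14) + h(71/14) + h(81/14) + ...].
Sum ≈ 815.816327.

815.816327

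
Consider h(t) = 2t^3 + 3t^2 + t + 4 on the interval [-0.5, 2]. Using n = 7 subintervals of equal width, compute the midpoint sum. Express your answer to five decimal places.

Δt = (2 − (-0.5))/7 = 5/14.
Midpoints: -9/28, 1/28, 11/28, 0.75, 31/28, 41/28, 51/28.
h(-9/28) = 43049/10976, h(1/28) = 44339/10976, h(11/28) = 54629/10976, h(0.75) = 7.28125, h(31/28) = 126209/10976, h(41/28) = 199499/10976, h(51/28) = 305789/10976.
Sum = Δt · [h(-9/28) + h(1/28) + h(11/28) + ...].
Sum ≈ 27.76945.

27.76945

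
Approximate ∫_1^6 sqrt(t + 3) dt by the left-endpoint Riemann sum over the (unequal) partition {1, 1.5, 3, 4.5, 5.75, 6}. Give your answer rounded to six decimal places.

Subinterval widths: 0.5, 1.5, 1.5, 1.25, 0.25.
Left endpoints: 1, 1.5, 3, 4.5, 5.75.
f(1) ≈ 2.000000, f(1.5) ≈ 2.121320, f(3) ≈ 2.449490, f(4.5) ≈ 2.738613, f(5.75) ≈ 2.958040.
Sum = Σ Δt_i · f(t_i).
Sum ≈ 12.018991.

12.018991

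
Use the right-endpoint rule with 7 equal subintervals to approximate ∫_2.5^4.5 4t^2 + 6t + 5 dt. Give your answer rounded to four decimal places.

Δt = (4.5 − 2.5)/7 = 2/7.
Right endpoints: 39/14, 43/14, 47/14, 51/14, 55/14, 59/14, 4.5.
f(39/14) = 2585/49, f(43/14) = 2997/49, f(47/14) = 3441/49, f(51/14) = 3917/49, f(55/14) = 4425/49, f(59/14) = 4965/49, f(4.5) = 113.
Sum = Δt · [f(39/14) + f(43/14) + f(47/14) + ...].
Sum ≈ 162.4898.

162.4898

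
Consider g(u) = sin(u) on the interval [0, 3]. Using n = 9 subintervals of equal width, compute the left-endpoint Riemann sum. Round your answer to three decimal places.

Δu = (3 − 0)/9 = 1/3.
Left endpoints: 0, 1/3, 2/3, 1, 4/3, 5/3, 2, 7/3, 8/3.
g(0) ≈ 0.000, g(1/3) ≈ 0.327, g(2/3) ≈ 0.618, g(1) ≈ 0.841, g(4/3) ≈ 0.972, g(5/3) ≈ 0.995, g(2) ≈ 0.909, g(7/3) ≈ 0.723, g(8/3) ≈ 0.457.
Sum = Δu · [g(0) + g(1/3) + g(2/3) + ...].
Sum ≈ 1.948.

1.948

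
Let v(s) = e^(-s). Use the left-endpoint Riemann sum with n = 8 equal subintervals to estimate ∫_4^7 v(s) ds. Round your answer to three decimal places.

0.021

Δs = (7 − 4)/8 = 0.375.
Left endpoints: 4, 4.375, 4.75, 5.125, 5.5, 5.875, 6.25, 6.625.
v(4) ≈ 0.018, v(4.375) ≈ 0.013, v(4.75) ≈ 0.009, v(5.125) ≈ 0.006, v(5.5) ≈ 0.004, v(5.875) ≈ 0.003, v(6.25) ≈ 0.002, v(6.625) ≈ 0.001.
Sum = Δs · [v(4) + v(4.375) + v(4.75) + ...].
Sum ≈ 0.021.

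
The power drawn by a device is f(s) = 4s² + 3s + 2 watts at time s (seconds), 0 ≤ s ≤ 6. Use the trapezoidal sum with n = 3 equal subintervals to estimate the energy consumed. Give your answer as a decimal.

Δs = (6 − 0)/3 = 2.
f(0) = 2, f(2) = 24, f(4) = 78, f(6) = 164.
T_3 = (Δs/2)·[f(s_0) + 2f(s_1) + 2f(s_2) + f(s_3)].
Sum = 370.

370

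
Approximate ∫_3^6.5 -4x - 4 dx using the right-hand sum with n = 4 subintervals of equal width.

Δx = (6.5 − 3)/4 = 0.875.
Right endpoints: 3.875, 4.75, 5.625, 6.5.
f(3.875) = -19.5, f(4.75) = -23, f(5.625) = -26.5, f(6.5) = -30.
Sum = Δx · [f(3.875) + f(4.75) + f(5.625) + f(6.5)].
Sum = -86.625.

-86.625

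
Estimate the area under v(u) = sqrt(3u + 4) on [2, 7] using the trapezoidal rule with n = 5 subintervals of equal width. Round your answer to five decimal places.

20.73600

Δu = (7 − 2)/5 = 1.
v(2) ≈ 3.16228, v(3) ≈ 3.60555, v(4) ≈ 4.00000, v(5) ≈ 4.35890, v(6) ≈ 4.69042, v(7) ≈ 5.00000.
T_5 = (Δu/2)·[v(u_0) + 2v(u_1) + ... + 2v(u_{4}) + v(u_5)].
Sum ≈ 20.73600.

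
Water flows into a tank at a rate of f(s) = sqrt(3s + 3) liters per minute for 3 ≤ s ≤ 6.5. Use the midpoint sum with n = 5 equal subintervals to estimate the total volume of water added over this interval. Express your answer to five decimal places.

Δs = (6.5 − 3)/5 = 0.7.
Midpoints: 3.35, 4.05, 4.75, 5.45, 6.15.
f(3.35) ≈ 3.61248, f(4.05) ≈ 3.89230, f(4.75) ≈ 4.15331, f(5.45) ≈ 4.39886, f(6.15) ≈ 4.63141.
Sum = Δs · [f(3.35) + f(4.05) + f(4.75) + f(5.45) + f(6.15)].
Sum ≈ 14.48186.

14.48186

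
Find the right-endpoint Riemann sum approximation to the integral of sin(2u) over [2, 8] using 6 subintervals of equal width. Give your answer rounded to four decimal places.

Δu = (8 − 2)/6 = 1.
Right endpoints: 3, 4, 5, 6, 7, 8.
f(3) ≈ -0.2794, f(4) ≈ 0.9894, f(5) ≈ -0.5440, f(6) ≈ -0.5366, f(7) ≈ 0.9906, f(8) ≈ -0.2879.
Sum = Δu · [f(3) + f(4) + f(5) + ...].
Sum ≈ 0.3321.

0.3321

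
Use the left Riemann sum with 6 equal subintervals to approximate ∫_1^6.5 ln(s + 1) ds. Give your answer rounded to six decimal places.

7.594226

Δs = (6.5 − 1)/6 = 11/12.
Left endpoints: 1, 23/12, 17/6, 3.75, 14/3, 67/12.
f(1) ≈ 0.693147, f(23/12) ≈ 1.070441, f(17/6) ≈ 1.343735, f(3.75) ≈ 1.558145, f(14/3) ≈ 1.734601, f(67/12) ≈ 1.884541.
Sum = Δs · [f(1) + f(23/12) + f(17/6) + ...].
Sum ≈ 7.594226.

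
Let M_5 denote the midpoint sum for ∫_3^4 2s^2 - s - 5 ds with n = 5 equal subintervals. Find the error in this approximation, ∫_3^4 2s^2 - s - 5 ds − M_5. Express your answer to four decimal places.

Exact integral: ∫_3^4 f(s) ds ≈ 16.166667.
M_5 = 16.16.
Error ≈ 16.166667 − 16.16 ≈ 0.0067.

0.0067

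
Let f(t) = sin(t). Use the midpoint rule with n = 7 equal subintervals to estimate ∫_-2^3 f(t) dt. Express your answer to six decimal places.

Δt = (3 − (-2))/7 = 5/7.
Midpoints: -23/14, -13/14, -3/14, 0.5, 17/14, 27/14, 37/14.
f(-23/14) ≈ -0.997405, f(-13/14) ≈ -0.800765, f(-3/14) ≈ -0.212650, f(0.5) ≈ 0.479426, f(17/14) ≈ 0.937120, f(27/14) ≈ 0.936678, f(37/14) ≈ 0.478315.
Sum = Δt · [f(-23/14) + f(-13/14) + f(-3/14) + ...].
Sum ≈ 0.586229.

0.586229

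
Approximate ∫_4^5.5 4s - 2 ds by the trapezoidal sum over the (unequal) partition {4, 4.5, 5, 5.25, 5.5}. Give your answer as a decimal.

25.5

Subinterval widths: 0.5, 0.5, 0.25, 0.25.
f(4) = 14, f(4.5) = 16, f(5) = 18, f(5.25) = 19, f(5.5) = 20.
On each subinterval the trapezoid contributes (Δs_i/2)·[f(s_{i-1}) + f(s_i)].
Sum = 25.5.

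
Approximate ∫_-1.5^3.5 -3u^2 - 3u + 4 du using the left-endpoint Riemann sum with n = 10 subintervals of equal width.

-30.625

Δu = (3.5 − (-1.5))/10 = 0.5.
Left endpoints: -1.5, -1, -0.5, 0, 0.5, 1, 1.5, 2, 2.5, 3.
f(-1.5) = 1.75, f(-1) = 4, f(-0.5) = 4.75, f(0) = 4, f(0.5) = 1.75, f(1) = -2, f(1.5) = -7.25, f(2) = -14, f(2.5) = -22.25, f(3) = -32.
Sum = Δu · [f(-1.5) + f(-1) + f(-0.5) + ...].
Sum = -30.625.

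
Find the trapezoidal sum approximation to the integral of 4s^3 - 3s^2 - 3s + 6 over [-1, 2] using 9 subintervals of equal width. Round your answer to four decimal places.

19.6667

Δs = (2 − (-1))/9 = 1/3.
f(-1) = 2, f(-2/3) = 148/27, f(-1/3) = 176/27, f(0) = 6, f(1/3) = 130/27, f(2/3) = 104/27, f(1) = 4, f(4/3) = 166/27, f(5/3) = 302/27, f(2) = 20.
T_9 = (Δs/2)·[f(s_0) + 2f(s_1) + ... + 2f(s_{8}) + f(s_9)].
Sum ≈ 19.6667.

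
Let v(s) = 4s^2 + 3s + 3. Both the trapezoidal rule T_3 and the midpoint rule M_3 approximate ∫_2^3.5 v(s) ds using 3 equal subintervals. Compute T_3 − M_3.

T_3 = 63.625.
M_3 = 63.25.
T_3 − M_3 = 0.375.

0.375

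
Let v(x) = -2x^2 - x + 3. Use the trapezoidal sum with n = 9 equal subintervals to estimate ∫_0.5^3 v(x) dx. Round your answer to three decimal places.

-14.856

Δx = (3 − 0.5)/9 = 5/18.
v(0.5) = 2, v(7/9) = 82/81, v(19/18) = -23/81, v(4/3) = -17/9, v(29/18) = -308/81, v(17/9) = -488/81, v(13/6) = -77/9, v(22/9) = -923/81, v(49/18) = -1178/81, v(3) = -18.
T_9 = (Δx/2)·[v(x_0) + 2v(x_1) + ... + 2v(x_{8}) + v(x_9)].
Sum ≈ -14.856.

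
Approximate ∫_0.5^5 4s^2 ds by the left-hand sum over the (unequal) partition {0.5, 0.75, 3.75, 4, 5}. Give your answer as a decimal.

85.0625

Subinterval widths: 0.25, 3, 0.25, 1.
Left endpoints: 0.5, 0.75, 3.75, 4.
f(0.5) = 1, f(0.75) = 2.25, f(3.75) = 56.25, f(4) = 64.
Sum = Σ Δs_i · f(s_i).
Sum = 85.0625.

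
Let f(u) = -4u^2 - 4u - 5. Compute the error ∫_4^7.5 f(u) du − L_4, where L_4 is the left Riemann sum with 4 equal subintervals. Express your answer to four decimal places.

Exact integral: ∫_4^7.5 f(u) du ≈ -575.166667.
L_4 = -500.390625.
Error ≈ -575.166667 − (-500.390625) ≈ -74.7760.

-74.7760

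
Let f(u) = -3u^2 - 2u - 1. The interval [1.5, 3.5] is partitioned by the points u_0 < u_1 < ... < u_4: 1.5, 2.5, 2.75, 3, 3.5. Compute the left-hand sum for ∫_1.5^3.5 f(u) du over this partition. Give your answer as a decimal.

Subinterval widths: 1, 0.25, 0.25, 0.5.
Left endpoints: 1.5, 2.5, 2.75, 3.
f(1.5) = -10.75, f(2.5) = -24.75, f(2.75) = -29.1875, f(3) = -34.
Sum = Σ Δu_i · f(u_i).
Sum = -41.234375.

-41.234375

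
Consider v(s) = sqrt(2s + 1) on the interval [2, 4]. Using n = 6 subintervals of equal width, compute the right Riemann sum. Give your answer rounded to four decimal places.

Δs = (4 − 2)/6 = 1/3.
Right endpoints: 7/3, 8/3, 3, 10/3, 11/3, 4.
v(7/3) ≈ 2.3805, v(8/3) ≈ 2.5166, v(3) ≈ 2.6458, v(10/3) ≈ 2.7689, v(11/3) ≈ 2.8868, v(4) ≈ 3.0000.
Sum = Δs · [v(7/3) + v(8/3) + v(3) + ...].
Sum ≈ 5.3995.

5.3995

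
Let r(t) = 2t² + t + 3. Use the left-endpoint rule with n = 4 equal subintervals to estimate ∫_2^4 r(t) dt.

43

Δt = (4 − 2)/4 = 0.5.
Left endpoints: 2, 2.5, 3, 3.5.
r(2) = 13, r(2.5) = 18, r(3) = 24, r(3.5) = 31.
Sum = Δt · [r(2) + r(2.5) + r(3) + r(3.5)].
Sum = 43.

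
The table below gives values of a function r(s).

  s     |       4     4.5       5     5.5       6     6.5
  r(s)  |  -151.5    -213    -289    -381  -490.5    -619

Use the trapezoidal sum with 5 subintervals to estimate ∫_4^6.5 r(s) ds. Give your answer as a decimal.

-879.375

Δs = 0.5.
T_5 = (0.5/2)·[(-151.5) + 2·(-213) + 2·(-289) + 2·(-381) + 2·(-490.5) + (-619)] = -879.375.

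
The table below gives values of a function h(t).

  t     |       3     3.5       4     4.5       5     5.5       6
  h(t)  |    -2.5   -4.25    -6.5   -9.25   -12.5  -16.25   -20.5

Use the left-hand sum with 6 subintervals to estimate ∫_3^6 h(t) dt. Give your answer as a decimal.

-25.625

Δt = 0.5.
Sum = 0.5·[(-2.5) + (-4.25) + (-6.5) + (-9.25) + (-12.5) + (-16.25)] = -25.625.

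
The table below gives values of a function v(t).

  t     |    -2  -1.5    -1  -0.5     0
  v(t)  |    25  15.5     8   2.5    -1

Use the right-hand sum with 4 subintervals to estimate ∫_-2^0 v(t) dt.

Δt = 0.5.
Sum = 0.5·[15.5 + 8 + 2.5 + (-1)] = 12.5.

12.5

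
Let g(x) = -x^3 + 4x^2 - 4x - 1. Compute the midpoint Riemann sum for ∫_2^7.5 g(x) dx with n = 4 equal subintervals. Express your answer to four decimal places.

Δx = (7.5 − 2)/4 = 1.375.
Midpoints: 2.6875, 4.0625, 5.4375, 6.8125.
g(2.6875) = -9299/4096, g(4.0625) = -74881/4096, g(5.4375) = -267271/4096, g(6.8125) = -650357/4096.
Sum = Δx · [g(2.6875) + g(4.0625) + g(5.4375) + g(6.8125)].
Sum ≈ -336.3003.

-336.3003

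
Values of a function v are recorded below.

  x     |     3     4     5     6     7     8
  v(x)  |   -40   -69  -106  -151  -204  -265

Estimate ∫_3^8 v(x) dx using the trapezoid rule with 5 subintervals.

-682.5

Δx = 1.
T_5 = (1/2)·[(-40) + 2·(-69) + 2·(-106) + 2·(-151) + 2·(-204) + (-265)] = -682.5.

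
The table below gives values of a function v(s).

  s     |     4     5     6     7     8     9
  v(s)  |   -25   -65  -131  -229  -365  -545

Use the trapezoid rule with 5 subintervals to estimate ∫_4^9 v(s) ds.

-1075

Δs = 1.
T_5 = (1/2)·[(-25) + 2·(-65) + 2·(-131) + 2·(-229) + 2·(-365) + (-545)] = -1075.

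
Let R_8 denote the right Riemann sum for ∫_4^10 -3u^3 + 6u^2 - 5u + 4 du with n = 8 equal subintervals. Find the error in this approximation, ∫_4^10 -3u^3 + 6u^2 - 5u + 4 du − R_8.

Exact integral: ∫_4^10 f(u) du = -5622.
R_8 = -6529.3125.
Error = -5622 − (-6529.3125) = 907.3125.

907.3125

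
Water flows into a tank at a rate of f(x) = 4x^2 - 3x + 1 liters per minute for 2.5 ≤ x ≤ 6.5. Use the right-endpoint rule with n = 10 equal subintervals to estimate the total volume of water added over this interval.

Δx = (6.5 − 2.5)/10 = 0.4.
Right endpoints: 2.9, 3.3, 3.7, 4.1, 4.5, 4.9, 5.3, 5.7, 6.1, 6.5.
f(2.9) = 25.94, f(3.3) = 34.66, f(3.7) = 44.66, f(4.1) = 55.94, f(4.5) = 68.5, f(4.9) = 82.34, f(5.3) = 97.46, f(5.7) = 113.86, f(6.1) = 131.54, f(6.5) = 150.5.
Sum = Δx · [f(2.9) + f(3.3) + f(3.7) + ...].
Sum = 322.16.

322.16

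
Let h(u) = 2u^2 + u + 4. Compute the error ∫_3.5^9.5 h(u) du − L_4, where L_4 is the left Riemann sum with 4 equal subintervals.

Exact integral: ∫_3.5^9.5 h(u) du = 606.
L_4 = 489.
Error = 606 − 489 = 117.

117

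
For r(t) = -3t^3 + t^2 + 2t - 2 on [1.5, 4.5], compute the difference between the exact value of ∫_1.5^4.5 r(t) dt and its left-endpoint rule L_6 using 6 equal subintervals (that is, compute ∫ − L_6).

-56.5625

Exact integral: ∫_1.5^4.5 r(t) dt = -262.5.
L_6 = -205.9375.
Error = -262.5 − (-205.9375) = -56.5625.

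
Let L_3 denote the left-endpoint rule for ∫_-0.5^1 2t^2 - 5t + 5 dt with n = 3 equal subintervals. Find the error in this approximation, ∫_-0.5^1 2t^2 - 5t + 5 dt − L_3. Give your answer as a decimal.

Exact integral: ∫_-0.5^1 f(t) dt = 6.375.
L_3 = 8.
Error = 6.375 − 8 = -1.625.

-1.625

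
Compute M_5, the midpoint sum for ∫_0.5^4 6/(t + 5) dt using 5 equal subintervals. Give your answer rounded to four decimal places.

Δt = (4 − 0.5)/5 = 0.7.
Midpoints: 0.85, 1.55, 2.25, 2.95, 3.65.
f(0.85) = 40/39, f(1.55) = 120/131, f(2.25) = 24/29, f(2.95) = 40/53, f(3.65) = 120/173.
Sum = Δt · [f(0.85) + f(1.55) + f(2.25) + f(2.95) + f(3.65)].
Sum ≈ 2.9523.

2.9523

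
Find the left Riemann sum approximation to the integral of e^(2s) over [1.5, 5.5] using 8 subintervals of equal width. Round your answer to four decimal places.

17416.8333

Δs = (5.5 − 1.5)/8 = 0.5.
Left endpoints: 1.5, 2, 2.5, 3, 3.5, 4, 4.5, 5.
f(1.5) ≈ 20.0855, f(2) ≈ 54.5982, f(2.5) ≈ 148.4132, f(3) ≈ 403.4288, f(3.5) ≈ 1096.6332, f(4) ≈ 2980.9580, f(4.5) ≈ 8103.0839, f(5) ≈ 22026.4658.
Sum = Δs · [f(1.5) + f(2) + f(2.5) + ...].
Sum ≈ 17416.8333.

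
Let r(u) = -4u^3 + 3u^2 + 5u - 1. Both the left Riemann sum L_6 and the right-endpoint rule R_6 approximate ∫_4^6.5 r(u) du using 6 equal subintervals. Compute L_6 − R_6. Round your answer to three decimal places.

313.021

L_6 ≈ -1103.14236.
R_6 ≈ -1416.16319.
L_6 − R_6 ≈ 313.021.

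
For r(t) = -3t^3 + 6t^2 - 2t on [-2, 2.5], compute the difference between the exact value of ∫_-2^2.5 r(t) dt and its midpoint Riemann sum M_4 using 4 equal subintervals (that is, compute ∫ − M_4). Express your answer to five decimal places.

Exact integral: ∫_-2^2.5 r(t) dt = 27.703125.
M_4 ≈ 25.9233398.
Error ≈ 27.703125 − 25.9233398 ≈ 1.77979.

1.77979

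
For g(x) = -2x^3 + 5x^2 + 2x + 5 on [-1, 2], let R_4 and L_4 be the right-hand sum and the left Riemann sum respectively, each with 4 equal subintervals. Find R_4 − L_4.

2.25

R_4 = 27.1875.
L_4 = 24.9375.
R_4 − L_4 = 2.25.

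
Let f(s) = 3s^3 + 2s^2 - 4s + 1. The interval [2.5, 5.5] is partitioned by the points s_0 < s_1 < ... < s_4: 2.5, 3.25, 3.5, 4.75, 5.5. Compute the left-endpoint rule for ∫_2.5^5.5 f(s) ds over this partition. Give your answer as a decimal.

502.4453125

Subinterval widths: 0.75, 0.25, 1.25, 0.75.
Left endpoints: 2.5, 3.25, 3.5, 4.75.
f(2.5) = 50.375, f(3.25) = 112.109375, f(3.5) = 140.125, f(4.75) = 348.640625.
Sum = Σ Δs_i · f(s_i).
Sum = 502.4453125.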